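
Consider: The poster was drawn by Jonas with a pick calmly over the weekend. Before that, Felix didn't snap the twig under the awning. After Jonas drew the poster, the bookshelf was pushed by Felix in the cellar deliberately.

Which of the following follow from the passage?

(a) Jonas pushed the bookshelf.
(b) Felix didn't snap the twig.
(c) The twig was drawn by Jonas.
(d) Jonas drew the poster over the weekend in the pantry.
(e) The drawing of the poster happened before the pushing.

(a) Not entailed — the passage has Felix pushing the bookshelf, not Jonas.
(b) Not entailed — dropping 'under the awning' under negation is not valid — the original leaves open that Felix snapped the twig some other way.
(c) Not entailed — Jonas drew the poster, not the twig; the twig belongs to the snapping event.
(d) Not entailed — 'in the pantry' adds information not in the original event.
(e) Entailed — the narrative places the drawing before the pushing.

(e)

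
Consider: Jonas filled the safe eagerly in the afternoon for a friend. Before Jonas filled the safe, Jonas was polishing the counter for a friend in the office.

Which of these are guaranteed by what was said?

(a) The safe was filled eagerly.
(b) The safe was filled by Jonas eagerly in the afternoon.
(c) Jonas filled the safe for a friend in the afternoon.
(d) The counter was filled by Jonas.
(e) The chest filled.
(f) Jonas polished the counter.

(a), (b), (c), (f)

(a) Entailed — every conjunct here is already in the original filling event.
(b) Entailed — the original entails any weakening of itself; this just drops 'for a friend'.
(c) Entailed — every conjunct here is already in the original filling event.
(d) Not entailed — Jonas filled the safe, not the counter; the counter belongs to the polishing event.
(e) Not entailed — the safe is what filled, not the chest.
(f) Entailed — 'polish' is an activity; 'was polishing' entails that some polishing happened, so 'polished' holds.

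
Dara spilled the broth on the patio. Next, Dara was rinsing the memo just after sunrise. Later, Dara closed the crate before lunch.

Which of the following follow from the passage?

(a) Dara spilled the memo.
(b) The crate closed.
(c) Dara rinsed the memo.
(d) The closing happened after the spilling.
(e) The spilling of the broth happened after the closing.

(b), (c), (d)

(a) Not entailed — Dara spilled the broth, not the memo; the memo belongs to the rinsing event.
(b) Entailed — 'Dara closed the crate' is causative; it entails the inchoative 'the crate closed'.
(c) Entailed — 'rinse' is an activity; 'was rinsing' entails that some rinsing happened, so 'rinsed' holds.
(d) Entailed — the narrative places the spilling before the closing.
(e) Not entailed — the narrative places the spilling before the closing, not after.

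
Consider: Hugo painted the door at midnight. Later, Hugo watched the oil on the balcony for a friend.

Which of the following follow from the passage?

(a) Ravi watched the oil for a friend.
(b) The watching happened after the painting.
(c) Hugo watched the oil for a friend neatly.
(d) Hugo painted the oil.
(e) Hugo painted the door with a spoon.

(a) Not entailed — the passage has Hugo watching the oil, not Ravi.
(b) Entailed — the narrative places the painting before the watching.
(c) Not entailed — 'neatly' adds information not in the original event.
(d) Not entailed — Hugo painted the door, not the oil; the oil belongs to the watching event.
(e) Not entailed — 'with a spoon' adds information not in the original event.

(b)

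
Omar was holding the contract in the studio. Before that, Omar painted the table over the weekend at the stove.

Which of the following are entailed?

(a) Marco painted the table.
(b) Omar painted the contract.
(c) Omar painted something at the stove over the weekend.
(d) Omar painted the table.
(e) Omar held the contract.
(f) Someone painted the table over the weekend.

(a) Not entailed — the passage has Omar painting the table, not Marco.
(b) Not entailed — Omar painted the table, not the contract; the contract belongs to the holding event.
(c) Entailed — every conjunct here is already in the original painting event.
(d) Entailed — this follows by dropping conjuncts from the painting event's description.
(e) Entailed — 'hold' is an activity; 'was holding' entails that some holding happened, so 'held' holds.
(f) Entailed — this follows by dropping conjuncts from the painting event's description.

(c), (d), (e), (f)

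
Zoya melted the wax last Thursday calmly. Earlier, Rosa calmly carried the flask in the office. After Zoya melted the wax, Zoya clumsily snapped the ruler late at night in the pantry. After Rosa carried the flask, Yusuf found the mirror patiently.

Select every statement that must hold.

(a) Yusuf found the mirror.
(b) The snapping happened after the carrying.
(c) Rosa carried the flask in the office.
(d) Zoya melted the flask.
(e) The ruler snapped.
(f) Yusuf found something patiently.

(a), (b), (c), (e), (f)

(a) Entailed — dropping 'patiently' leaves a sub-description the original still satisfies.
(b) Entailed — the narrative places the carrying before the snapping.
(c) Entailed — the original entails any weakening of itself; this just drops 'calmly'.
(d) Not entailed — Zoya melted the wax, not the flask; the flask belongs to the carrying event.
(e) Entailed — 'Zoya snapped the ruler' is causative; it entails the inchoative 'the ruler snapped'.
(f) Entailed — generalizing the patient leaves a sub-description the original still satisfies.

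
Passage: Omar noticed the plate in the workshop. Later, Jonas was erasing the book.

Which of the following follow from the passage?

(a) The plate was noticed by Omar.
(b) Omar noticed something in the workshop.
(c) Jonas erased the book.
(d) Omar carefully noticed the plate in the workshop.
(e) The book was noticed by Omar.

(a) Entailed — this follows by dropping conjuncts from the noticing event's description.
(b) Entailed — the original entails any weakening of itself; this just generalizes the patient.
(c) Not entailed — 'was erasing' is progressive on an accomplishment; it does not entail the completed 'erased'.
(d) Not entailed — 'carefully' adds information not in the original event.
(e) Not entailed — Omar noticed the plate, not the book; the book belongs to the erasing event.

(a), (b)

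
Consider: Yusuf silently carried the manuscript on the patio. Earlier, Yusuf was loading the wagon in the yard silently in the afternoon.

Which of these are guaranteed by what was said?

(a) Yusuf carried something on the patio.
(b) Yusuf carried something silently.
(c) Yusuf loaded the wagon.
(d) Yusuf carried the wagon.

(a) Entailed — this follows by dropping conjuncts from the carrying event's description.
(b) Entailed — the original entails any weakening of itself; this just drops 'on the patio' and generalizes the patient.
(c) Not entailed — 'was loading' is progressive on an accomplishment; it does not entail the completed 'loaded'.
(d) Not entailed — Yusuf carried the manuscript, not the wagon; the wagon belongs to the loading event.

(a), (b)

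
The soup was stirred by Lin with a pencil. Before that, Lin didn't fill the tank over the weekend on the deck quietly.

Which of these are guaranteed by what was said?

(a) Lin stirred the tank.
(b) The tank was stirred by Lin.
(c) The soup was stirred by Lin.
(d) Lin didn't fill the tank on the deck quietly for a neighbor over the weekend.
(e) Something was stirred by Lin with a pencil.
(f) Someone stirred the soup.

(a) Not entailed — Lin stirred the soup, not the tank; the tank belongs to the filling event.
(b) Not entailed — Lin stirred the soup, not the tank; the tank belongs to the filling event.
(c) Entailed — the original entails any weakening of itself; this just drops 'with a pencil'.
(d) Entailed — under negation, adding a further restriction is entailed: if no such filling event occurred, none occurred for a neighbor either.
(e) Entailed — the original entails any weakening of itself; this just generalizes the patient.
(f) Entailed — every conjunct here is already in the original stirring event.

(c), (d), (e), (f)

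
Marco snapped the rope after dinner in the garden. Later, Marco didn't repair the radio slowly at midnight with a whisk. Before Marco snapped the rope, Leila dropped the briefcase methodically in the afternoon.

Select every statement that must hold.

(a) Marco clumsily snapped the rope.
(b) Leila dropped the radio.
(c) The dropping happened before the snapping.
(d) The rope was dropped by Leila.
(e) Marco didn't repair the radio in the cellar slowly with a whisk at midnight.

(a) Not entailed — 'clumsily' adds information not in the original event.
(b) Not entailed — Leila dropped the briefcase, not the radio; the radio belongs to the repairing event.
(c) Entailed — the narrative places the dropping before the snapping.
(d) Not entailed — Leila dropped the briefcase, not the rope; the rope belongs to the snapping event.
(e) Entailed — under negation, adding a further restriction is entailed: if no such repairing event occurred, none occurred in the cellar either.

(c), (e)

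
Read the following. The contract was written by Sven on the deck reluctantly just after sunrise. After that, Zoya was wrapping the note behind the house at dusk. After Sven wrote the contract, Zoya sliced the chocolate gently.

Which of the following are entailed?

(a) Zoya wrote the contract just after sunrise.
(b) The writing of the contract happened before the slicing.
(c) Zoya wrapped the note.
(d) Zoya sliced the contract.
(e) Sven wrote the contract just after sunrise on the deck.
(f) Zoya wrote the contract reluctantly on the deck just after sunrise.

(b), (e)

(a) Not entailed — the passage has Sven writing the contract, not Zoya.
(b) Entailed — the narrative places the writing before the slicing.
(c) Not entailed — 'was wrapping' is progressive on an accomplishment; it does not entail the completed 'wrapped'.
(d) Not entailed — Zoya sliced the chocolate, not the contract; the contract belongs to the writing event.
(e) Entailed — dropping 'reluctantly' leaves a sub-description the original still satisfies.
(f) Not entailed — the passage has Sven writing the contract, not Zoya.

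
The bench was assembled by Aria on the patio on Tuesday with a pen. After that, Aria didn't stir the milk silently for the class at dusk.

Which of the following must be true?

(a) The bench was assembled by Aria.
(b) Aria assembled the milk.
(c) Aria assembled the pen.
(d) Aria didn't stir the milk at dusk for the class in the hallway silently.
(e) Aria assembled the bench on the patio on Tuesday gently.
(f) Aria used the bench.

(a) Entailed — the original entails any weakening of itself; this just drops 'on the patio', 'on Tuesday', 'with a pen'.
(b) Not entailed — Aria assembled the bench, not the milk; the milk belongs to the stirring event.
(c) Not entailed — the pen is the instrument, not what was assembled.
(d) Entailed — under negation, adding a further restriction is entailed: if no such stirring event occurred, none occurred in the hallway either.
(e) Not entailed — 'gently' adds information not in the original event.
(f) Not entailed — the bench is the patient, not an instrument — Aria used a pen.

(a), (d)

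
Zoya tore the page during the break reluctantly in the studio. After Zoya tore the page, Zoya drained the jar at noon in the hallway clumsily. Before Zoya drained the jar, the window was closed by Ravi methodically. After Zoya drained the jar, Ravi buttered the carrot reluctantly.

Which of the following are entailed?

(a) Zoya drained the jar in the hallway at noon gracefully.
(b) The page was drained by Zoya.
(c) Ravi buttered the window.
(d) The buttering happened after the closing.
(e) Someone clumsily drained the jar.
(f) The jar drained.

(a) Not entailed — 'gracefully' adds a manner not in (and inconsistent with) the original.
(b) Not entailed — Zoya drained the jar, not the page; the page belongs to the tearing event.
(c) Not entailed — Ravi buttered the carrot, not the window; the window belongs to the closing event.
(d) Entailed — the narrative places the closing before the buttering.
(e) Entailed — dropping 'at noon', 'in the hallway' and generalizing the agent leaves a sub-description the original still satisfies.
(f) Entailed — 'Zoya drained the jar' is causative; it entails the inchoative 'the jar drained'.

(d), (e), (f)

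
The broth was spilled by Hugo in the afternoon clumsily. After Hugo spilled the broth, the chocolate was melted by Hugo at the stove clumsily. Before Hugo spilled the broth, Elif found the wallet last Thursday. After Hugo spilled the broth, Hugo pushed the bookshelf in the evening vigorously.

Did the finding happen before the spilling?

yes

The narrative orders the finding before the spilling.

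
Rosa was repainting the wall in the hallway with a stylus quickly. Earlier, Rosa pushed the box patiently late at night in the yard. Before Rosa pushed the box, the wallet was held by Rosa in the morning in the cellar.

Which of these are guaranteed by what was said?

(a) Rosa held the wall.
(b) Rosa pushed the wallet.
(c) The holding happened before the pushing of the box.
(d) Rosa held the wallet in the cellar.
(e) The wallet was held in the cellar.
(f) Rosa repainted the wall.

(a) Not entailed — Rosa held the wallet, not the wall; the wall belongs to the repainting event.
(b) Not entailed — Rosa pushed the box, not the wallet; the wallet belongs to the holding event.
(c) Entailed — the narrative places the holding before the pushing.
(d) Entailed — this follows by dropping conjuncts from the holding event's description.
(e) Entailed — this follows by dropping conjuncts from the holding event's description.
(f) Not entailed — 'was repainting' is progressive on an accomplishment; it does not entail the completed 'repainted'.

(c), (d), (e)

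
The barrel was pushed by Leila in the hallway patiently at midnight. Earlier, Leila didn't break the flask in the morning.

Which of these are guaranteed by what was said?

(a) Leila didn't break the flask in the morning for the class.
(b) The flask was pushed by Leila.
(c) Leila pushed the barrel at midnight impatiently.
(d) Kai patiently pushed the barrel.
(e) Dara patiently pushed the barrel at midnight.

(a)

(a) Entailed — under negation, adding a further restriction is entailed: if no such breaking event occurred, none occurred for the class either.
(b) Not entailed — Leila pushed the barrel, not the flask; the flask belongs to the breaking event.
(c) Not entailed — 'impatiently' adds a manner not in (and inconsistent with) the original.
(d) Not entailed — the passage has Leila pushing the barrel, not Kai.
(e) Not entailed — the passage has Leila pushing the barrel, not Dara.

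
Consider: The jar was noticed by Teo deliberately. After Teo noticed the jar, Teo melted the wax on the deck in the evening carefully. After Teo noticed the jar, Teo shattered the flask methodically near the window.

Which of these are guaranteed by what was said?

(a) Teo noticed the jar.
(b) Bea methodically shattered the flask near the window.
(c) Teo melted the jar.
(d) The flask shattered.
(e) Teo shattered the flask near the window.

(a) Entailed — the original entails any weakening of itself; this just drops 'deliberately'.
(b) Not entailed — the passage has Teo shattering the flask, not Bea.
(c) Not entailed — Teo melted the wax, not the jar; the jar belongs to the noticing event.
(d) Entailed — 'Teo shattered the flask' is causative; it entails the inchoative 'the flask shattered'.
(e) Entailed — the original entails any weakening of itself; this just drops 'methodically'.

(a), (d), (e)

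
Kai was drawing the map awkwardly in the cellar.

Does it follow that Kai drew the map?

no

'was drawing' is progressive; for an accomplishment like 'draw the map', it doesn't entail completion.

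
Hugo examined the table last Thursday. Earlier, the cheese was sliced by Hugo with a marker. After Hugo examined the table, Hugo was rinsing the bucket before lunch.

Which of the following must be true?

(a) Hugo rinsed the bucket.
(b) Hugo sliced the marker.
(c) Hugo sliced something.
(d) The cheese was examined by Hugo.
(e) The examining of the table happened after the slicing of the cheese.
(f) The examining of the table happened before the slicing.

(a), (c), (e)

(a) Entailed — 'rinse' is an activity; 'was rinsing' entails that some rinsing happened, so 'rinsed' holds.
(b) Not entailed — the marker is the instrument, not what was sliced.
(c) Entailed — the original entails any weakening of itself; this just drops 'with a marker' and generalizes the patient.
(d) Not entailed — Hugo examined the table, not the cheese; the cheese belongs to the slicing event.
(e) Entailed — the narrative places the slicing before the examining.
(f) Not entailed — the narrative places the slicing before the examining, not after.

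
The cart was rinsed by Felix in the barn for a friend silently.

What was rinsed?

the cart

'the cart' marks the patient of the rinsing event.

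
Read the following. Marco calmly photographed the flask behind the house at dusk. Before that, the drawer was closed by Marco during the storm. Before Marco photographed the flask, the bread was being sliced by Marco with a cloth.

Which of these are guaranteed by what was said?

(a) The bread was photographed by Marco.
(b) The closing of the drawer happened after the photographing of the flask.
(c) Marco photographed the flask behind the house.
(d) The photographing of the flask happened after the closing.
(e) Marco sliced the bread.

(c), (d)

(a) Not entailed — Marco photographed the flask, not the bread; the bread belongs to the slicing event.
(b) Not entailed — the narrative places the closing before the photographing, not after.
(c) Entailed — every conjunct here is already in the original photographing event.
(d) Entailed — the narrative places the closing before the photographing.
(e) Not entailed — 'was slicing' is progressive on an accomplishment; it does not entail the completed 'sliced'.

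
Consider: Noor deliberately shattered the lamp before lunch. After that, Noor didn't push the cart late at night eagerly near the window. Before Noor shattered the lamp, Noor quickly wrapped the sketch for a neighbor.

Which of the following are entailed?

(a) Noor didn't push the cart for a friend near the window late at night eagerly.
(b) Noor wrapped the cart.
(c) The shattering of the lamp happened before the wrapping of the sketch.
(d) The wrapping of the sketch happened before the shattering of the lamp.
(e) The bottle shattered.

(a) Entailed — under negation, adding a further restriction is entailed: if no such pushing event occurred, none occurred for a friend either.
(b) Not entailed — Noor wrapped the sketch, not the cart; the cart belongs to the pushing event.
(c) Not entailed — the narrative places the wrapping before the shattering, not after.
(d) Entailed — the narrative places the wrapping before the shattering.
(e) Not entailed — the lamp is what shattered, not the bottle.

(a), (d)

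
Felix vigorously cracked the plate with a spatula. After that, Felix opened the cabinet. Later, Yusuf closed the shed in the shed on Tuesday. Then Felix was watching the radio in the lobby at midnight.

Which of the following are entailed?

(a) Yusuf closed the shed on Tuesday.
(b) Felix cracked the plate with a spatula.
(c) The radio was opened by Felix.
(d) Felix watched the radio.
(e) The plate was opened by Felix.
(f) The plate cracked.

(a) Entailed — dropping 'in the shed' leaves a sub-description the original still satisfies.
(b) Entailed — every conjunct here is already in the original cracking event.
(c) Not entailed — Felix opened the cabinet, not the radio; the radio belongs to the watching event.
(d) Entailed — 'watch' is an activity; 'was watching' entails that some watching happened, so 'watched' holds.
(e) Not entailed — Felix opened the cabinet, not the plate; the plate belongs to the cracking event.
(f) Entailed — 'Felix cracked the plate' is causative; it entails the inchoative 'the plate cracked'.

(a), (b), (d), (f)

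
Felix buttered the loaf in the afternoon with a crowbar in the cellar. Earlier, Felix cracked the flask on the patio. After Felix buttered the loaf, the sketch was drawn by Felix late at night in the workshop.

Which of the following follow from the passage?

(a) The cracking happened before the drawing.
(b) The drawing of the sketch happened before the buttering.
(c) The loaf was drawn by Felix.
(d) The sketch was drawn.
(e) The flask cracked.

(a) Entailed — the narrative places the cracking before the drawing.
(b) Not entailed — the narrative places the buttering before the drawing, not after.
(c) Not entailed — Felix drew the sketch, not the loaf; the loaf belongs to the buttering event.
(d) Entailed — dropping 'in the workshop', 'late at night' and generalizing the agent leaves a sub-description the original still satisfies.
(e) Entailed — 'Felix cracked the flask' is causative; it entails the inchoative 'the flask cracked'.

(a), (d), (e)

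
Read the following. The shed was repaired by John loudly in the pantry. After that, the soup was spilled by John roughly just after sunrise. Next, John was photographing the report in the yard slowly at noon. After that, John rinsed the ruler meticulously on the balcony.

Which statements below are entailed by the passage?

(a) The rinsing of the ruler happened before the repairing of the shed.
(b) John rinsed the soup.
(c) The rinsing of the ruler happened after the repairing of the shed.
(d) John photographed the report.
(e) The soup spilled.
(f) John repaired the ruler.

(c), (e)

(a) Not entailed — the narrative places the repairing before the rinsing, not after.
(b) Not entailed — John rinsed the ruler, not the soup; the soup belongs to the spilling event.
(c) Entailed — the narrative places the repairing before the rinsing.
(d) Not entailed — 'was photographing' is progressive on an accomplishment; it does not entail the completed 'photographed'.
(e) Entailed — 'John spilled the soup' is causative; it entails the inchoative 'the soup spilled'.
(f) Not entailed — John repaired the shed, not the ruler; the ruler belongs to the rinsing event.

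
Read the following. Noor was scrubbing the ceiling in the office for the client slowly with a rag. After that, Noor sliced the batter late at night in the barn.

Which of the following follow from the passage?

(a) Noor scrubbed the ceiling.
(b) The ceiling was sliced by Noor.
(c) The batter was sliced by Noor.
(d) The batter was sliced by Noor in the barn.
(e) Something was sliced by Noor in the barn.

(a) Entailed — 'scrub' is an activity; 'was scrubbing' entails that some scrubbing happened, so 'scrubbed' holds.
(b) Not entailed — Noor sliced the batter, not the ceiling; the ceiling belongs to the scrubbing event.
(c) Entailed — this follows by dropping conjuncts from the slicing event's description.
(d) Entailed — every conjunct here is already in the original slicing event.
(e) Entailed — this follows by dropping conjuncts from the slicing event's description.

(a), (c), (d), (e)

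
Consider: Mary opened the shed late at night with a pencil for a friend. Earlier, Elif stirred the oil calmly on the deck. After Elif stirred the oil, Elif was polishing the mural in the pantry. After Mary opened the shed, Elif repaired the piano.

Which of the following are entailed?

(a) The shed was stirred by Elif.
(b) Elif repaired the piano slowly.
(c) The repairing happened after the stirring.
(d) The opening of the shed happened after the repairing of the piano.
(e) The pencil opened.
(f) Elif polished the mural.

(c), (f)

(a) Not entailed — Elif stirred the oil, not the shed; the shed belongs to the opening event.
(b) Not entailed — 'slowly' adds information not in the original event.
(c) Entailed — the narrative places the stirring before the repairing.
(d) Not entailed — the narrative places the opening before the repairing, not after.
(e) Not entailed — the shed is what opened, not the pencil.
(f) Entailed — 'polish' is an activity; 'was polishing' entails that some polishing happened, so 'polished' holds.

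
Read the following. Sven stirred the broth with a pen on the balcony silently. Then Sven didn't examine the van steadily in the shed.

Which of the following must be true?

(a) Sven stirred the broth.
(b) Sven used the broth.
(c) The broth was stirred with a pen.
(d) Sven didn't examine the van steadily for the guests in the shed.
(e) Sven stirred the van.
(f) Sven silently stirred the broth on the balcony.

(a) Entailed — dropping 'on the balcony', 'silently', 'with a pen' leaves a sub-description the original still satisfies.
(b) Not entailed — the broth is the patient, not an instrument — Sven used a pen.
(c) Entailed — dropping 'on the balcony', 'silently' and generalizing the agent leaves a sub-description the original still satisfies.
(d) Entailed — under negation, adding a further restriction is entailed: if no such examining event occurred, none occurred for the guests either.
(e) Not entailed — Sven stirred the broth, not the van; the van belongs to the examining event.
(f) Entailed — the original entails any weakening of itself; this just drops 'with a pen'.

(a), (c), (d), (f)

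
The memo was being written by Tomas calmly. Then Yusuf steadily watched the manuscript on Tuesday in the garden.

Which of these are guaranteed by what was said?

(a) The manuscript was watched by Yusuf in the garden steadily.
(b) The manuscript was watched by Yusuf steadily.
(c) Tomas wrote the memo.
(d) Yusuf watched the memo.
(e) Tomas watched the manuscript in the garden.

(a), (b)

(a) Entailed — every conjunct here is already in the original watching event.
(b) Entailed — every conjunct here is already in the original watching event.
(c) Not entailed — 'was writing' is progressive on an accomplishment; it does not entail the completed 'wrote'.
(d) Not entailed — Yusuf watched the manuscript, not the memo; the memo belongs to the writing event.
(e) Not entailed — the passage has Yusuf watching the manuscript, not Tomas.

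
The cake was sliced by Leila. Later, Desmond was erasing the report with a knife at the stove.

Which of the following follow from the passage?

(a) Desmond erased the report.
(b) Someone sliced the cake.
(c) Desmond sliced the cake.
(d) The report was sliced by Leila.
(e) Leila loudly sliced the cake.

(a) Not entailed — 'was erasing' is progressive on an accomplishment; it does not entail the completed 'erased'.
(b) Entailed — generalizing the agent leaves a sub-description the original still satisfies.
(c) Not entailed — the passage has Leila slicing the cake, not Desmond.
(d) Not entailed — Leila sliced the cake, not the report; the report belongs to the erasing event.
(e) Not entailed — 'loudly' adds information not in the original event.

(b)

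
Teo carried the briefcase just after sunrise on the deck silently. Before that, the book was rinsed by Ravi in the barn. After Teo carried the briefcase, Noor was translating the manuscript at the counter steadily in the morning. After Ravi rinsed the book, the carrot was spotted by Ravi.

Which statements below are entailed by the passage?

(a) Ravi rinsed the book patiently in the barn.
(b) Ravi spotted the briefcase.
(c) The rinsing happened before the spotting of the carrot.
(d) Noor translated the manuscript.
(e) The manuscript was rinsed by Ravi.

(c)

(a) Not entailed — 'patiently' adds information not in the original event.
(b) Not entailed — Ravi spotted the carrot, not the briefcase; the briefcase belongs to the carrying event.
(c) Entailed — the narrative places the rinsing before the spotting.
(d) Not entailed — 'was translating' is progressive on an accomplishment; it does not entail the completed 'translated'.
(e) Not entailed — Ravi rinsed the book, not the manuscript; the manuscript belongs to the translating event.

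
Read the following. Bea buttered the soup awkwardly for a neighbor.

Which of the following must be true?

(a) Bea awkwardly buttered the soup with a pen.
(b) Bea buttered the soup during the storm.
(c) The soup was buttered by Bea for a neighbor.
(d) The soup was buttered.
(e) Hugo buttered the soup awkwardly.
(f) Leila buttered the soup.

(a) Not entailed — 'with a pen' adds information not in the original event.
(b) Not entailed — 'during the storm' adds information not in the original event.
(c) Entailed — every conjunct here is already in the original buttering event.
(d) Entailed — the original entails any weakening of itself; this just drops 'for a neighbor', 'awkwardly' and generalizes the agent.
(e) Not entailed — the passage has Bea buttering the soup, not Hugo.
(f) Not entailed — the passage has Bea buttering the soup, not Leila.

(c), (d)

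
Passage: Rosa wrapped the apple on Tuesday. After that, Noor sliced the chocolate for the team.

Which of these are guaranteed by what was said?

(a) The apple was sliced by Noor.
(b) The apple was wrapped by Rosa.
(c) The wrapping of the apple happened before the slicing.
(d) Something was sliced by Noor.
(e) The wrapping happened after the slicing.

(a) Not entailed — Noor sliced the chocolate, not the apple; the apple belongs to the wrapping event.
(b) Entailed — every conjunct here is already in the original wrapping event.
(c) Entailed — the narrative places the wrapping before the slicing.
(d) Entailed — dropping 'for the team' and generalizing the patient leaves a sub-description the original still satisfies.
(e) Not entailed — the narrative places the wrapping before the slicing, not after.

(b), (c), (d)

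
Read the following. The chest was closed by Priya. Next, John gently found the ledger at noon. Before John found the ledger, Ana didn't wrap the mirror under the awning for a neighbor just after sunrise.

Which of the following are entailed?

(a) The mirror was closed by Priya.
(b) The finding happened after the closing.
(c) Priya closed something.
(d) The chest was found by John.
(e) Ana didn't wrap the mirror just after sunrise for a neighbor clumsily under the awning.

(a) Not entailed — Priya closed the chest, not the mirror; the mirror belongs to the wrapping event.
(b) Entailed — the narrative places the closing before the finding.
(c) Entailed — generalizing the patient leaves a sub-description the original still satisfies.
(d) Not entailed — John found the ledger, not the chest; the chest belongs to the closing event.
(e) Entailed — under negation, adding a further restriction is entailed: if no such wrapping event occurred, none occurred clumsily either.

(b), (c), (e)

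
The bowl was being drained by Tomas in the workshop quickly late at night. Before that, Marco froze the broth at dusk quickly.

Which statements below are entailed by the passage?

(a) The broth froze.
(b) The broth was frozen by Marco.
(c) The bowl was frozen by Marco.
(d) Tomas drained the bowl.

(a), (b)

(a) Entailed — 'Marco froze the broth' is causative; it entails the inchoative 'the broth froze'.
(b) Entailed — the original entails any weakening of itself; this just drops 'at dusk', 'quickly'.
(c) Not entailed — Marco froze the broth, not the bowl; the bowl belongs to the draining event.
(d) Not entailed — 'was draining' is progressive on an accomplishment; it does not entail the completed 'drained'.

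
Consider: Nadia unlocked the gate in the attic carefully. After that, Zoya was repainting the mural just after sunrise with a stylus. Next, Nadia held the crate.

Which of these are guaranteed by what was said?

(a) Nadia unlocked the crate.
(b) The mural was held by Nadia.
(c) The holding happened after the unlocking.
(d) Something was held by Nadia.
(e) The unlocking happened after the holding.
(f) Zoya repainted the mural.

(c), (d)

(a) Not entailed — Nadia unlocked the gate, not the crate; the crate belongs to the holding event.
(b) Not entailed — Nadia held the crate, not the mural; the mural belongs to the repainting event.
(c) Entailed — the narrative places the unlocking before the holding.
(d) Entailed — generalizing the patient leaves a sub-description the original still satisfies.
(e) Not entailed — the narrative places the unlocking before the holding, not after.
(f) Not entailed — 'was repainting' is progressive on an accomplishment; it does not entail the completed 'repainted'.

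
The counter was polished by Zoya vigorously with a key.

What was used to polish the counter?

a key

'with a key' marks the instrument of the polishing event.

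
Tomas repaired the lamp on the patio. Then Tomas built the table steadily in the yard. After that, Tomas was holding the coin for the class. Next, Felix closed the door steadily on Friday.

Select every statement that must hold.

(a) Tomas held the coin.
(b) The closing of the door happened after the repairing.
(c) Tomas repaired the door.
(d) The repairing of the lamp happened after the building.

(a) Entailed — 'hold' is an activity; 'was holding' entails that some holding happened, so 'held' holds.
(b) Entailed — the narrative places the repairing before the closing.
(c) Not entailed — Tomas repaired the lamp, not the door; the door belongs to the closing event.
(d) Not entailed — the narrative places the repairing before the building, not after.

(a), (b)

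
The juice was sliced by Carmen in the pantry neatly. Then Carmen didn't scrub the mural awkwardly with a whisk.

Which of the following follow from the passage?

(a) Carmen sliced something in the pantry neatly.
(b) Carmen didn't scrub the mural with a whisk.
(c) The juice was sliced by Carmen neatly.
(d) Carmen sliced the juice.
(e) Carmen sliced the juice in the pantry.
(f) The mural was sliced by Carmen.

(a) Entailed — the original entails any weakening of itself; this just generalizes the patient.
(b) Not entailed — dropping 'awkwardly' under negation is not valid — the original leaves open that Carmen scrubbed the mural some other way.
(c) Entailed — the original entails any weakening of itself; this just drops 'in the pantry'.
(d) Entailed — dropping 'neatly', 'in the pantry' leaves a sub-description the original still satisfies.
(e) Entailed — this follows by dropping conjuncts from the slicing event's description.
(f) Not entailed — Carmen sliced the juice, not the mural; the mural belongs to the scrubbing event.

(a), (c), (d), (e)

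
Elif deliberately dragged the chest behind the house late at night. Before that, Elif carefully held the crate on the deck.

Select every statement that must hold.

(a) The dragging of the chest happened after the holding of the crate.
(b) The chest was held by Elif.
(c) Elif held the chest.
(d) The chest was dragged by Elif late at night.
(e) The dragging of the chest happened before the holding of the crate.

(a) Entailed — the narrative places the holding before the dragging.
(b) Not entailed — Elif held the crate, not the chest; the chest belongs to the dragging event.
(c) Not entailed — Elif held the crate, not the chest; the chest belongs to the dragging event.
(d) Entailed — dropping 'deliberately', 'behind the house' leaves a sub-description the original still satisfies.
(e) Not entailed — the narrative places the holding before the dragging, not after.

(a), (d)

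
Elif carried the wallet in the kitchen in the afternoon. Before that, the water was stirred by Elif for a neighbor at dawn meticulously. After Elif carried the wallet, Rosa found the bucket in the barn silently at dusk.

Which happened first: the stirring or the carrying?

the stirring

The connectives place the stirring before the carrying.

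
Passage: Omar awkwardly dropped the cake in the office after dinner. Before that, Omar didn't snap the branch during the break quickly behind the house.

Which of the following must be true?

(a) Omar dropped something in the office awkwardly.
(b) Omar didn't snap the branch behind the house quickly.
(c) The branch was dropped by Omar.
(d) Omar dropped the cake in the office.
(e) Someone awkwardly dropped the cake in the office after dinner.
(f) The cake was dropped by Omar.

(a) Entailed — the original entails any weakening of itself; this just drops 'after dinner' and generalizes the patient.
(b) Not entailed — dropping 'during the break' under negation is not valid — the original leaves open that Omar snapped the branch some other way.
(c) Not entailed — Omar dropped the cake, not the branch; the branch belongs to the snapping event.
(d) Entailed — every conjunct here is already in the original dropping event.
(e) Entailed — generalizing the agent leaves a sub-description the original still satisfies.
(f) Entailed — dropping 'in the office', 'after dinner', 'awkwardly' leaves a sub-description the original still satisfies.

(a), (d), (e), (f)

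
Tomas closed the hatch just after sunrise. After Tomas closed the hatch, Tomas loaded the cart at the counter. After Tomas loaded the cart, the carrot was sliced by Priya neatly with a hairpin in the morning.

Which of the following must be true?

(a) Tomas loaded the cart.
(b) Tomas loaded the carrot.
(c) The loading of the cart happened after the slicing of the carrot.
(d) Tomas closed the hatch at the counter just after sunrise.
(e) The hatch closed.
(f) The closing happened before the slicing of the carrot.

(a), (e), (f)

(a) Entailed — this follows by dropping conjuncts from the loading event's description.
(b) Not entailed — Tomas loaded the cart, not the carrot; the carrot belongs to the slicing event.
(c) Not entailed — the narrative places the loading before the slicing, not after.
(d) Not entailed — 'at the counter' adds information not in the original event.
(e) Entailed — 'Tomas closed the hatch' is causative; it entails the inchoative 'the hatch closed'.
(f) Entailed — the narrative places the closing before the slicing.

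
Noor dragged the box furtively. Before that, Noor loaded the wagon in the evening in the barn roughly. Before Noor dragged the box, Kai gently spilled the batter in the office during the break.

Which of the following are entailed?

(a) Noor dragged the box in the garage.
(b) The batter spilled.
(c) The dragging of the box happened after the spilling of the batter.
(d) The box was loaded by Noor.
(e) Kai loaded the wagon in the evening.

(a) Not entailed — 'in the garage' adds information not in the original event.
(b) Entailed — 'Kai spilled the batter' is causative; it entails the inchoative 'the batter spilled'.
(c) Entailed — the narrative places the spilling before the dragging.
(d) Not entailed — Noor loaded the wagon, not the box; the box belongs to the dragging event.
(e) Not entailed — the passage has Noor loading the wagon, not Kai.

(b), (c)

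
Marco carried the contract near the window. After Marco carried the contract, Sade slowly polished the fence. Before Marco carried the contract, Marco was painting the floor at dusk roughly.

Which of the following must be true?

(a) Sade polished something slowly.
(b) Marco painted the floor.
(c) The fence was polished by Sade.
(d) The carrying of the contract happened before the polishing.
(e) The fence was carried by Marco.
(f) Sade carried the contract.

(a), (c), (d)

(a) Entailed — the original entails any weakening of itself; this just generalizes the patient.
(b) Not entailed — 'was painting' is progressive on an accomplishment; it does not entail the completed 'painted'.
(c) Entailed — this follows by dropping conjuncts from the polishing event's description.
(d) Entailed — the narrative places the carrying before the polishing.
(e) Not entailed — Marco carried the contract, not the fence; the fence belongs to the polishing event.
(f) Not entailed — the passage has Marco carrying the contract, not Sade.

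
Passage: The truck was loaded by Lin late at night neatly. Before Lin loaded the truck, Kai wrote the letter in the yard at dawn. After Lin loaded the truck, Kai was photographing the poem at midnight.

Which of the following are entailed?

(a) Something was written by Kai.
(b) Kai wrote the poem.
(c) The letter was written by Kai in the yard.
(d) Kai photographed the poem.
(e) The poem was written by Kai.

(a) Entailed — dropping 'at dawn', 'in the yard' and generalizing the patient leaves a sub-description the original still satisfies.
(b) Not entailed — Kai wrote the letter, not the poem; the poem belongs to the photographing event.
(c) Entailed — the original entails any weakening of itself; this just drops 'at dawn'.
(d) Not entailed — 'was photographing' is progressive on an accomplishment; it does not entail the completed 'photographed'.
(e) Not entailed — Kai wrote the letter, not the poem; the poem belongs to the photographing event.

(a), (c)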